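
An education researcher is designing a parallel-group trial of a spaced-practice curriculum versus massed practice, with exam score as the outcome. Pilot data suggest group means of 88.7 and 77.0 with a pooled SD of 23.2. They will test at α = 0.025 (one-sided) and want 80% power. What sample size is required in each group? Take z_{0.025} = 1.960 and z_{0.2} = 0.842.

Cohen's d = |M₁ − M₂| / SD_pooled = |88.7 − 77.0| / 23.2 = 11.7 / 23.2 = 0.504.
For two independent groups with equal n: n = 2·((z_{α} + z_β) / d)².
z_{α} + z_β = 1.960 + 0.842 = 2.802.
n = 2 × (2.802 / 0.504)² = 2 × 5.560² = 2 × 30.91 = 61.8.
Round up to the next whole participant.

n = 62 per group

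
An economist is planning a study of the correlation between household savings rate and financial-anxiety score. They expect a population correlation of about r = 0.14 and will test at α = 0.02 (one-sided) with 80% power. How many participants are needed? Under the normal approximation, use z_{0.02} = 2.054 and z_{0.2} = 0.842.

n = 426

Fisher's z: C = ½·ln((1+r)/(1−r)) = ½·ln(1.3256) = 0.1409.
n = ((z_{α} + z_β)/C)² + 3.
(2.054 + 0.842) / 0.1409 = 2.896 / 0.1409 = 20.554.
n = 20.554² + 3 = 422.45 + 3 = 425.4.
Round up.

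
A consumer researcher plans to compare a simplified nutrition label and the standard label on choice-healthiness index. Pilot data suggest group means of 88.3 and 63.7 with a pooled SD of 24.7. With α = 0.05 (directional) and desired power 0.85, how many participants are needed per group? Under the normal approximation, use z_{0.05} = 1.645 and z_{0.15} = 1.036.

n = 15 per group

Cohen's d = |M₁ − M₂| / SD_pooled = |88.3 − 63.7| / 24.7 = 24.6 / 24.7 = 0.996.
For two independent groups with equal n: n = 2·((z_{α} + z_β) / d)².
z_{α} + z_β = 1.645 + 1.036 = 2.681.
n = 2 × (2.681 / 0.996)² = 2 × 2.692² = 2 × 7.25 = 14.5.
Round up to the next whole participant.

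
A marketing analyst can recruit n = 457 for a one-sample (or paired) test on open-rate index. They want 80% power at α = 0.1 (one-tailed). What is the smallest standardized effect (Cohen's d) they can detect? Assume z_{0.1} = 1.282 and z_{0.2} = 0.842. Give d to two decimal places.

For a single sample (or paired design) of n = 457: d_min = (z_{α} + z_β)/√n.
z-sum = 1.282 + 0.842 = 2.124.
d_min = 2.124 / √457 = 2.124 / 21.378 = 0.099.

d_min ≈ 0.10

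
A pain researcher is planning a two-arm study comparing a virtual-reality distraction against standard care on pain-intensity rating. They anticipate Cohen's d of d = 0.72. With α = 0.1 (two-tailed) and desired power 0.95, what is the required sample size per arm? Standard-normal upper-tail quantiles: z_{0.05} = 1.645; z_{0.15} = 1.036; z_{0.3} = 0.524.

For two independent groups with equal n: n = 2·((z_{α/2} + z_β) / d)².
z_{α/2} + z_β = 1.645 + 1.645 = 3.290.
n = 2 × (3.290 / 0.72)² = 2 × 4.569² = 2 × 20.88 = 41.8.
Round up to the next whole participant.

n = 42 per group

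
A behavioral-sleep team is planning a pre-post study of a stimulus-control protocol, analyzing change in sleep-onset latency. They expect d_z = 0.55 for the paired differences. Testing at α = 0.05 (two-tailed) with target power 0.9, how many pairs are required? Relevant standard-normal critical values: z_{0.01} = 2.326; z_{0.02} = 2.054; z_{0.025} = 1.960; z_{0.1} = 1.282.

For a paired (one-sample on differences) test: n = ((z_{α/2} + z_β) / d)².
z_{α/2} + z_β = 1.960 + 1.282 = 3.242.
n = (3.242 / 0.55)² = 5.895² = 34.75.
Round up.

n = 35 pairs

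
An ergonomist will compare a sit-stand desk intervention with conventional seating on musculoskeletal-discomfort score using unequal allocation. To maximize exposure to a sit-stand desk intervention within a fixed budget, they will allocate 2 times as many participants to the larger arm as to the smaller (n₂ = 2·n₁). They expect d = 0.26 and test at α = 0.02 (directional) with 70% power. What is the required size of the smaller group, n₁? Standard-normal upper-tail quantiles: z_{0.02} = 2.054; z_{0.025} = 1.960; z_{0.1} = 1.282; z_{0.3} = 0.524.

n₁ = 148

With allocation ratio k = n₂/n₁ = 2, Var(x̄₁−x̄₂) = σ²(1/n₁ + 1/(k·n₁)) = σ²·(k+1)/(k·n₁).
So n₁ = (1 + 1/k)·((z_{α} + z_β)/d)² = 1.500 × (2.578/0.26)².
n₁ = 1.500 × 98.31 = 147.5.
Round up: n₁ = 148, giving n₂ = 2 × 148 = 296.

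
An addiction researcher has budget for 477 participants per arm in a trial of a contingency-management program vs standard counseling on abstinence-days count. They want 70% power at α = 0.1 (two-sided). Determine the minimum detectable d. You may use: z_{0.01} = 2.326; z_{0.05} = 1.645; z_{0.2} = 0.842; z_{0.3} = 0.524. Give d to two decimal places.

For two independent groups of n = 477 each: d_min = (z_{α/2} + z_β)·√(2/n).
z-sum = 1.645 + 0.524 = 2.169.
d_min = 2.169 × √(2/477) = 2.169 × 0.0648 = 0.140.

d_min ≈ 0.14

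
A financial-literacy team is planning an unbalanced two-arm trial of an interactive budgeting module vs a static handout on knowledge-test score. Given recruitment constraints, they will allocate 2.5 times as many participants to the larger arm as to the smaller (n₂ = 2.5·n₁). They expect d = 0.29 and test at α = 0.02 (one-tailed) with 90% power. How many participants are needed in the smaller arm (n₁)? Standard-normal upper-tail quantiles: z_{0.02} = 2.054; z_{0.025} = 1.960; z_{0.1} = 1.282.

With allocation ratio k = n₂/n₁ = 2.5, Var(x̄₁−x̄₂) = σ²(1/n₁ + 1/(k·n₁)) = σ²·(k+1)/(k·n₁).
So n₁ = (1 + 1/k)·((z_{α} + z_β)/d)² = 1.400 × (3.336/0.29)².
n₁ = 1.400 × 132.33 = 185.3.
Round up: n₁ = 186, giving n₂ = 2.5 × 186 = 465.

n₁ = 186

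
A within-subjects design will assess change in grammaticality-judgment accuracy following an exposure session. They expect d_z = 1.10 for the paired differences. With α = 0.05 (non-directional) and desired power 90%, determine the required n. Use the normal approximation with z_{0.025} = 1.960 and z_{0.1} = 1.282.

n = 9 pairs

For a paired (one-sample on differences) test: n = ((z_{α/2} + z_β) / d)².
z_{α/2} + z_β = 1.960 + 1.282 = 3.242.
n = (3.242 / 1.10)² = 2.947² = 8.69.
Round up.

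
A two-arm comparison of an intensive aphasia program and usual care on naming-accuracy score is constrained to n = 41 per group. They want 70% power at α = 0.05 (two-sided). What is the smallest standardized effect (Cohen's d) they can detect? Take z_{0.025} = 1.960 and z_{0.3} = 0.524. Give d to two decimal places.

For two independent groups of n = 41 each: d_min = (z_{α/2} + z_β)·√(2/n).
z-sum = 1.960 + 0.524 = 2.484.
d_min = 2.484 × √(2/41) = 2.484 × 0.2209 = 0.549.

d_min ≈ 0.55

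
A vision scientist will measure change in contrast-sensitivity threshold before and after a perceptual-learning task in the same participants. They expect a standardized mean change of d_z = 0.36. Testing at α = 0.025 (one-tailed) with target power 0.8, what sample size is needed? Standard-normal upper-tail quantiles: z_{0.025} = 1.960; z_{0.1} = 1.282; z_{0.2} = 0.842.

n = 61 pairs

For a paired (one-sample on differences) test: n = ((z_{α} + z_β) / d)².
z_{α} + z_β = 1.960 + 0.842 = 2.802.
n = (2.802 / 0.36)² = 7.783² = 60.58.
Round up.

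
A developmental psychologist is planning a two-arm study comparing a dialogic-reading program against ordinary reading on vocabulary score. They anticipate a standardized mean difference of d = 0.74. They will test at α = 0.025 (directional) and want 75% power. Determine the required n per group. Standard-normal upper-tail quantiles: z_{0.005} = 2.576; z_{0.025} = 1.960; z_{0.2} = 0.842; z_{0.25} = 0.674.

For two independent groups with equal n: n = 2·((z_{α} + z_β) / d)².
z_{α} + z_β = 1.960 + 0.674 = 2.634.
n = 2 × (2.634 / 0.74)² = 2 × 3.559² = 2 × 12.67 = 25.3.
Round up to the next whole participant.

n = 26 per group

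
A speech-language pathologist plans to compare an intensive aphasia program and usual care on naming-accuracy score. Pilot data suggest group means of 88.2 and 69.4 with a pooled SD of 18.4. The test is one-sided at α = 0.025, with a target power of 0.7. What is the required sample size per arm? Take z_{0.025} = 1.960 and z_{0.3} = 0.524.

n = 12 per group

Cohen's d = |M₁ − M₂| / SD_pooled = |88.2 − 69.4| / 18.4 = 18.8 / 18.4 = 1.022.
For two independent groups with equal n: n = 2·((z_{α} + z_β) / d)².
z_{α} + z_β = 1.960 + 0.524 = 2.484.
n = 2 × (2.484 / 1.022)² = 2 × 2.431² = 2 × 5.91 = 11.8.
Round up to the next whole participant.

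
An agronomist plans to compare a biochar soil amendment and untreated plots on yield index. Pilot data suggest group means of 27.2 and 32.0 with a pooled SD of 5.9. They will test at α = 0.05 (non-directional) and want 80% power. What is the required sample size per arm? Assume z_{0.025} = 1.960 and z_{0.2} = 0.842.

Cohen's d = |M₁ − M₂| / SD_pooled = |27.2 − 32.0| / 5.9 = 4.8 / 5.9 = 0.814.
For two independent groups with equal n: n = 2·((z_{α/2} + z_β) / d)².
z_{α/2} + z_β = 1.960 + 0.842 = 2.802.
n = 2 × (2.802 / 0.814)² = 2 × 3.442² = 2 × 11.85 = 23.7.
Round up to the next whole participant.

n = 24 per group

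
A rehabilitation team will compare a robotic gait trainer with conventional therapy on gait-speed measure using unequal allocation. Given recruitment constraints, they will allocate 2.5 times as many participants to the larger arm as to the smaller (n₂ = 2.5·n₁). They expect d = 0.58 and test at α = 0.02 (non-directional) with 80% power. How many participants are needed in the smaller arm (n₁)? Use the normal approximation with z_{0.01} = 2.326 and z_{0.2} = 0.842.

n₁ = 42

With allocation ratio k = n₂/n₁ = 2.5, Var(x̄₁−x̄₂) = σ²(1/n₁ + 1/(k·n₁)) = σ²·(k+1)/(k·n₁).
So n₁ = (1 + 1/k)·((z_{α/2} + z_β)/d)² = 1.400 × (3.168/0.58)².
n₁ = 1.400 × 29.83 = 41.8.
Round up: n₁ = 42, giving n₂ = 2.5 × 42 = 105.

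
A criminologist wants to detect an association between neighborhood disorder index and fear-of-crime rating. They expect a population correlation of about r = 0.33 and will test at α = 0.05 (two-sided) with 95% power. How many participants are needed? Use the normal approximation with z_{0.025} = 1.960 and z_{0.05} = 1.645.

Fisher's z: C = ½·ln((1+r)/(1−r)) = ½·ln(1.9851) = 0.3428.
n = ((z_{α/2} + z_β)/C)² + 3.
(1.960 + 1.645) / 0.3428 = 3.605 / 0.3428 = 10.516.
n = 10.516² + 3 = 110.59 + 3 = 113.6.
Round up.

n = 114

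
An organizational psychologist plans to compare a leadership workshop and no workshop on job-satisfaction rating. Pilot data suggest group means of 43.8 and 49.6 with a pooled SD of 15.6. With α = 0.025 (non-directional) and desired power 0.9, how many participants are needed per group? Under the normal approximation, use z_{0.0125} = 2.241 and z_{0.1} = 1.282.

Cohen's d = |M₁ − M₂| / SD_pooled = |43.8 − 49.6| / 15.6 = 5.8 / 15.6 = 0.372.
For two independent groups with equal n: n = 2·((z_{α/2} + z_β) / d)².
z_{α/2} + z_β = 2.241 + 1.282 = 3.523.
n = 2 × (3.523 / 0.372)² = 2 × 9.470² = 2 × 89.69 = 179.4.
Round up to the next whole participant.

n = 180 per group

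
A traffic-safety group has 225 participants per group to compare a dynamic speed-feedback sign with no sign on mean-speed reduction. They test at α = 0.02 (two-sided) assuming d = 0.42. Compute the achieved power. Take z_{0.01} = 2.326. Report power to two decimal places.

For two equal groups, power = Φ(d·√(n/2) − z_{α/2}).
d·√(n/2) = 0.42 × √(225/2) = 0.42 × 10.607 = 4.455.
z_β = 4.455 − 2.326 = 2.129.
Power = Φ(2.129) = 0.983.

power ≈ 0.98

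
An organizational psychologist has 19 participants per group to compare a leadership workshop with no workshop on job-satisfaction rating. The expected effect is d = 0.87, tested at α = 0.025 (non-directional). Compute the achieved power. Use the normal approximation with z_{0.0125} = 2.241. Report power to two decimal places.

For two equal groups, power = Φ(d·√(n/2) − z_{α/2}).
d·√(n/2) = 0.87 × √(19/2) = 0.87 × 3.082 = 2.682.
z_β = 2.682 − 2.241 = 0.441.
Power = Φ(0.441) = 0.670.

power ≈ 0.67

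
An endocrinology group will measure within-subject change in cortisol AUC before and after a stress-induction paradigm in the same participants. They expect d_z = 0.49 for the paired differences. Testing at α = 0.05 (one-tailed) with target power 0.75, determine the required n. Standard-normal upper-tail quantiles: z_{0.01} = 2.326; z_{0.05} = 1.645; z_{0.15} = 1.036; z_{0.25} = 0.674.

n = 23 pairs

For a paired (one-sample on differences) test: n = ((z_{α} + z_β) / d)².
z_{α} + z_β = 1.645 + 0.674 = 2.319.
n = (2.319 / 0.49)² = 4.733² = 22.40.
Round up.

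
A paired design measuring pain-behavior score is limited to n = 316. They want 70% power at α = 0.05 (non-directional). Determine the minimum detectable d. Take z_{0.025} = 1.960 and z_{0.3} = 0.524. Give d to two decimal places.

d_min ≈ 0.14

For a single sample (or paired design) of n = 316: d_min = (z_{α/2} + z_β)/√n.
z-sum = 1.960 + 0.524 = 2.484.
d_min = 2.484 / √316 = 2.484 / 17.776 = 0.140.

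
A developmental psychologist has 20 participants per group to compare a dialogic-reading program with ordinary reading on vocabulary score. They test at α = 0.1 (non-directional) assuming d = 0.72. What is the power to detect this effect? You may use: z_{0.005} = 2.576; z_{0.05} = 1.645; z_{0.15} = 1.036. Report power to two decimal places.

power ≈ 0.74

For two equal groups, power = Φ(d·√(n/2) − z_{α/2}).
d·√(n/2) = 0.72 × √(20/2) = 0.72 × 3.162 = 2.277.
z_β = 2.277 − 1.645 = 0.632.
Power = Φ(0.632) = 0.736.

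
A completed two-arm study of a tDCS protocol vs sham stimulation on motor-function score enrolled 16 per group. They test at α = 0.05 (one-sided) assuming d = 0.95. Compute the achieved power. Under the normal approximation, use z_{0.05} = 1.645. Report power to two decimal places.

For two equal groups, power = Φ(d·√(n/2) − z_{α}).
d·√(n/2) = 0.95 × √(16/2) = 0.95 × 2.828 = 2.687.
z_β = 2.687 − 1.645 = 1.042.
Power = Φ(1.042) = 0.851.

power ≈ 0.85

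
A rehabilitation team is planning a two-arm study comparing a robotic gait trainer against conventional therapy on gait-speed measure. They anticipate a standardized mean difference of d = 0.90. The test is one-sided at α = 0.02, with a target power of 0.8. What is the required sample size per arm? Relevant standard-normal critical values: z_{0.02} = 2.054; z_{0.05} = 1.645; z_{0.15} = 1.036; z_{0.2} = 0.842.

For two independent groups with equal n: n = 2·((z_{α} + z_β) / d)².
z_{α} + z_β = 2.054 + 0.842 = 2.896.
n = 2 × (2.896 / 0.90)² = 2 × 3.218² = 2 × 10.35 = 20.7.
Round up to the next whole participant.

n = 21 per group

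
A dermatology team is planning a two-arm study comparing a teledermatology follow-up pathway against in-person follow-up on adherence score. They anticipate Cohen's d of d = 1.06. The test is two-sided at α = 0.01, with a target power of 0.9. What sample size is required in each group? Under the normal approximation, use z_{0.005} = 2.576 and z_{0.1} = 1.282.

For two independent groups with equal n: n = 2·((z_{α/2} + z_β) / d)².
z_{α/2} + z_β = 2.576 + 1.282 = 3.858.
n = 2 × (3.858 / 1.06)² = 2 × 3.640² = 2 × 13.25 = 26.5.
Round up to the next whole participant.

n = 27 per group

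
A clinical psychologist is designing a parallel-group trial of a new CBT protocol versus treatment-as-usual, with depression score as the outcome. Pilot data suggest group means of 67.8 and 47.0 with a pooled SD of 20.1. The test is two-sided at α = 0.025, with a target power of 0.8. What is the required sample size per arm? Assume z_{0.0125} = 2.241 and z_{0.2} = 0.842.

n = 18 per group

Cohen's d = |M₁ − M₂| / SD_pooled = |67.8 − 47.0| / 20.1 = 20.8 / 20.1 = 1.035.
For two independent groups with equal n: n = 2·((z_{α/2} + z_β) / d)².
z_{α/2} + z_β = 2.241 + 0.842 = 3.083.
n = 2 × (3.083 / 1.035)² = 2 × 2.979² = 2 × 8.87 = 17.7.
Round up to the next whole participant.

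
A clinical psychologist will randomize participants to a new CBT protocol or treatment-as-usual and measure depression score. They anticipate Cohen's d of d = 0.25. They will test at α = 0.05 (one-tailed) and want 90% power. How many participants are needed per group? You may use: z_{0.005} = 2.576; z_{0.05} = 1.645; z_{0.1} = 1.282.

For two independent groups with equal n: n = 2·((z_{α} + z_β) / d)².
z_{α} + z_β = 1.645 + 1.282 = 2.927.
n = 2 × (2.927 / 0.25)² = 2 × 11.708² = 2 × 137.08 = 274.2.
Round up to the next whole participant.

n = 275 per group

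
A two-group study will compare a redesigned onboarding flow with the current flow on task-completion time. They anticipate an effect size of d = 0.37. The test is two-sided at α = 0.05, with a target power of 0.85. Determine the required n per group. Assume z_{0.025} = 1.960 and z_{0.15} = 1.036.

For two independent groups with equal n: n = 2·((z_{α/2} + z_β) / d)².
z_{α/2} + z_β = 1.960 + 1.036 = 2.996.
n = 2 × (2.996 / 0.37)² = 2 × 8.097² = 2 × 65.57 = 131.1.
Round up to the next whole participant.

n = 132 per group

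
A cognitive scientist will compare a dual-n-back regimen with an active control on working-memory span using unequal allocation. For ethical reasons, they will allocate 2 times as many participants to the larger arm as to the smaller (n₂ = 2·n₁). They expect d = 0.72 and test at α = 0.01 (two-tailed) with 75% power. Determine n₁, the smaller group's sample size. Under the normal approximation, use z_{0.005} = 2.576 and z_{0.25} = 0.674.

With allocation ratio k = n₂/n₁ = 2, Var(x̄₁−x̄₂) = σ²(1/n₁ + 1/(k·n₁)) = σ²·(k+1)/(k·n₁).
So n₁ = (1 + 1/k)·((z_{α/2} + z_β)/d)² = 1.500 × (3.250/0.72)².
n₁ = 1.500 × 20.38 = 30.6.
Round up: n₁ = 31, giving n₂ = 2 × 31 = 62.

n₁ = 31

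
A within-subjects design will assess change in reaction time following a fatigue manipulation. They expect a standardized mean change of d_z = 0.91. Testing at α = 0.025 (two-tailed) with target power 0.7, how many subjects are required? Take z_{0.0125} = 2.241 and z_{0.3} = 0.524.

n = 10 pairs

For a paired (one-sample on differences) test: n = ((z_{α/2} + z_β) / d)².
z_{α/2} + z_β = 2.241 + 0.524 = 2.765.
n = (2.765 / 0.91)² = 3.038² = 9.23.
Round up.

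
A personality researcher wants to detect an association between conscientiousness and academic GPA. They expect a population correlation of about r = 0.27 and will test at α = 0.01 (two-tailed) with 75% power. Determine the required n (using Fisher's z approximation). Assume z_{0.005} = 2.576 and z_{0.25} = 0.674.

n = 141

Fisher's z: C = ½·ln((1+r)/(1−r)) = ½·ln(1.7397) = 0.2769.
n = ((z_{α/2} + z_β)/C)² + 3.
(2.576 + 0.674) / 0.2769 = 3.250 / 0.2769 = 11.737.
n = 11.737² + 3 = 137.76 + 3 = 140.8.
Round up.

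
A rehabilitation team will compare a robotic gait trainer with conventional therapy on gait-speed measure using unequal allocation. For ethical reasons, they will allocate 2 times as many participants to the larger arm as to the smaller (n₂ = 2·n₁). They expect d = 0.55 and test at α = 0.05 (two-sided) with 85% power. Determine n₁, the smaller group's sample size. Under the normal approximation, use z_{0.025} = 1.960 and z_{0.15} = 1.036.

n₁ = 45

With allocation ratio k = n₂/n₁ = 2, Var(x̄₁−x̄₂) = σ²(1/n₁ + 1/(k·n₁)) = σ²·(k+1)/(k·n₁).
So n₁ = (1 + 1/k)·((z_{α/2} + z_β)/d)² = 1.500 × (2.996/0.55)².
n₁ = 1.500 × 29.67 = 44.5.
Round up: n₁ = 45, giving n₂ = 2 × 45 = 90.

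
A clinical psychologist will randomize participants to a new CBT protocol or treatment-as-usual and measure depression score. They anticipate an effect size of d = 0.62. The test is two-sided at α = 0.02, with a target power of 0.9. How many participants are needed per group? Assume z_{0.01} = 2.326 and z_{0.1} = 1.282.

For two independent groups with equal n: n = 2·((z_{α/2} + z_β) / d)².
z_{α/2} + z_β = 2.326 + 1.282 = 3.608.
n = 2 × (3.608 / 0.62)² = 2 × 5.819² = 2 × 33.86 = 67.7.
Round up to the next whole participant.

n = 68 per group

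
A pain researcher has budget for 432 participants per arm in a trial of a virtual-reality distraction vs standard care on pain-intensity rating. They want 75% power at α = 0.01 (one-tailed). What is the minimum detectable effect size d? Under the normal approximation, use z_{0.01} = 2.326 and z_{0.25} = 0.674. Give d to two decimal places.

For two independent groups of n = 432 each: d_min = (z_{α} + z_β)·√(2/n).
z-sum = 2.326 + 0.674 = 3.000.
d_min = 3.000 × √(2/432) = 3.000 × 0.0680 = 0.204.

d_min ≈ 0.20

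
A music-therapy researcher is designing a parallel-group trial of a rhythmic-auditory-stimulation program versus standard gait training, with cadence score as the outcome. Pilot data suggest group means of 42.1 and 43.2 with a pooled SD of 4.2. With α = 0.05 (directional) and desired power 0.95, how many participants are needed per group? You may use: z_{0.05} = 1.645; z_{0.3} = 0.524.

n = 316 per group

Cohen's d = |M₁ − M₂| / SD_pooled = |42.1 − 43.2| / 4.2 = 1.1 / 4.2 = 0.262.
For two independent groups with equal n: n = 2·((z_{α} + z_β) / d)².
z_{α} + z_β = 1.645 + 1.645 = 3.290.
n = 2 × (3.290 / 0.262)² = 2 × 12.557² = 2 × 157.68 = 315.4.
Round up to the next whole participant.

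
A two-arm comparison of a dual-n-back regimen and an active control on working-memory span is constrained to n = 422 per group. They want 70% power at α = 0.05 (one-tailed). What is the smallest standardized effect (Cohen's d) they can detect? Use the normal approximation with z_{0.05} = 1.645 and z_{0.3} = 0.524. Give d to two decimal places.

For two independent groups of n = 422 each: d_min = (z_{α} + z_β)·√(2/n).
z-sum = 1.645 + 0.524 = 2.169.
d_min = 2.169 × √(2/422) = 2.169 × 0.0688 = 0.149.

d_min ≈ 0.15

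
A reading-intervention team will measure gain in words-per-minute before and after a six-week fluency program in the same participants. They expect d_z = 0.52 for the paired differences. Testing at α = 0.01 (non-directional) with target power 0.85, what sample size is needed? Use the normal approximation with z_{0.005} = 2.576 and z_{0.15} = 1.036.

n = 49 pairs

For a paired (one-sample on differences) test: n = ((z_{α/2} + z_β) / d)².
z_{α/2} + z_β = 2.576 + 1.036 = 3.612.
n = (3.612 / 0.52)² = 6.946² = 48.25.
Round up.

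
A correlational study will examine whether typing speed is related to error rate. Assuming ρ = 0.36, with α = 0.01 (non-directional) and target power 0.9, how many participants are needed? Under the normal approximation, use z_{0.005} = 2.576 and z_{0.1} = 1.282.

Fisher's z: C = ½·ln((1+r)/(1−r)) = ½·ln(2.1250) = 0.3769.
n = ((z_{α/2} + z_β)/C)² + 3.
(2.576 + 1.282) / 0.3769 = 3.858 / 0.3769 = 10.236.
n = 10.236² + 3 = 104.78 + 3 = 107.8.
Round up.

n = 108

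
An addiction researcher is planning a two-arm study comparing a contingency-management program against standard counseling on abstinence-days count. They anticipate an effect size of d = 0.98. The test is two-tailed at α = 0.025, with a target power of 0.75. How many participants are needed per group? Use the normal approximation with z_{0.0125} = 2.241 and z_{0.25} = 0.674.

For two independent groups with equal n: n = 2·((z_{α/2} + z_β) / d)².
z_{α/2} + z_β = 2.241 + 0.674 = 2.915.
n = 2 × (2.915 / 0.98)² = 2 × 2.974² = 2 × 8.85 = 17.7.
Round up to the next whole participant.

n = 18 per group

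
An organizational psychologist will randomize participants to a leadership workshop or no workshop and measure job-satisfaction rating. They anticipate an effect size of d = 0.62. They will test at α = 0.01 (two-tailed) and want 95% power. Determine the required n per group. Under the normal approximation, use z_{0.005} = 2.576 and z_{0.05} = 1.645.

For two independent groups with equal n: n = 2·((z_{α/2} + z_β) / d)².
z_{α/2} + z_β = 2.576 + 1.645 = 4.221.
n = 2 × (4.221 / 0.62)² = 2 × 6.808² = 2 × 46.35 = 92.7.
Round up to the next whole participant.

n = 93 per group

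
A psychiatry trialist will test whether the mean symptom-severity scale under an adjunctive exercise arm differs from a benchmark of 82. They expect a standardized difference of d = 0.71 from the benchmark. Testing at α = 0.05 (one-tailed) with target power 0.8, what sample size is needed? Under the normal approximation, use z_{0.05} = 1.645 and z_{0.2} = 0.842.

n = 13

For a one-sample test: n = ((z_{α} + z_β) / d)².
z_{α} + z_β = 1.645 + 0.842 = 2.487.
n = (2.487 / 0.71)² = 3.503² = 12.27.
Round up.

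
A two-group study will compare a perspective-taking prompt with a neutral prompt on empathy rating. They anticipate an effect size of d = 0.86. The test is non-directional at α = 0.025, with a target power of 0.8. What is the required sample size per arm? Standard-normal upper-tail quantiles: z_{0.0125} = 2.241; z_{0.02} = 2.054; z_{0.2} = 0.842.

n = 26 per group

For two independent groups with equal n: n = 2·((z_{α/2} + z_β) / d)².
z_{α/2} + z_β = 2.241 + 0.842 = 3.083.
n = 2 × (3.083 / 0.86)² = 2 × 3.585² = 2 × 12.85 = 25.7.
Round up to the next whole participant.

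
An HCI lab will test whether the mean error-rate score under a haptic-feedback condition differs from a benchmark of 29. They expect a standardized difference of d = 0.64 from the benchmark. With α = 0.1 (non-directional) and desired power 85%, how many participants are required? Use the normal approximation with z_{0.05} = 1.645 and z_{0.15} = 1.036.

n = 18

For a one-sample test: n = ((z_{α/2} + z_β) / d)².
z_{α/2} + z_β = 1.645 + 1.036 = 2.681.
n = (2.681 / 0.64)² = 4.189² = 17.55.
Round up.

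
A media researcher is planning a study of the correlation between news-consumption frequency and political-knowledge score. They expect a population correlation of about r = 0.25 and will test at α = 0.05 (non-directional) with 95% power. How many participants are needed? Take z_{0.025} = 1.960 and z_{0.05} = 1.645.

n = 203

Fisher's z: C = ½·ln((1+r)/(1−r)) = ½·ln(1.6667) = 0.2554.
n = ((z_{α/2} + z_β)/C)² + 3.
(1.960 + 1.645) / 0.2554 = 3.605 / 0.2554 = 14.115.
n = 14.115² + 3 = 199.24 + 3 = 202.2.
Round up.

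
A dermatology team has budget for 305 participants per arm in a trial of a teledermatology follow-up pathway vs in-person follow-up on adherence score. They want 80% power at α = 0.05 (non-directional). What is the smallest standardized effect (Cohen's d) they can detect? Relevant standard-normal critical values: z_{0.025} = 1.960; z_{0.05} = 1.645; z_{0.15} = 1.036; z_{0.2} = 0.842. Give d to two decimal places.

For two independent groups of n = 305 each: d_min = (z_{α/2} + z_β)·√(2/n).
z-sum = 1.960 + 0.842 = 2.802.
d_min = 2.802 × √(2/305) = 2.802 × 0.0810 = 0.227.

d_min ≈ 0.23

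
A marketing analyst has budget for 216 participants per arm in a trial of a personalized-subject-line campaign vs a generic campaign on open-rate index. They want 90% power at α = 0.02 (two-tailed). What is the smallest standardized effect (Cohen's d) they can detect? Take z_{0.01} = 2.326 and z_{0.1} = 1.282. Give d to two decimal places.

d_min ≈ 0.35

For two independent groups of n = 216 each: d_min = (z_{α/2} + z_β)·√(2/n).
z-sum = 2.326 + 1.282 = 3.608.
d_min = 3.608 × √(2/216) = 3.608 × 0.0962 = 0.347.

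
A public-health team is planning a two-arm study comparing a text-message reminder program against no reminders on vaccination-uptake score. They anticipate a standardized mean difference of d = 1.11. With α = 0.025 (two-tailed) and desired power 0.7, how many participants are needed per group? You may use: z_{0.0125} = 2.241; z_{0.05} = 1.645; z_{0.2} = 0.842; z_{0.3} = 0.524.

For two independent groups with equal n: n = 2·((z_{α/2} + z_β) / d)².
z_{α/2} + z_β = 2.241 + 0.524 = 2.765.
n = 2 × (2.765 / 1.11)² = 2 × 2.491² = 2 × 6.21 = 12.4.
Round up to the next whole participant.

n = 13 per group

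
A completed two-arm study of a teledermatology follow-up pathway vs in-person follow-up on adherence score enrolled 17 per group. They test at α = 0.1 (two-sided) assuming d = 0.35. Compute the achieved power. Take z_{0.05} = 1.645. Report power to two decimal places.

power ≈ 0.27

For two equal groups, power = Φ(d·√(n/2) − z_{α/2}).
d·√(n/2) = 0.35 × √(17/2) = 0.35 × 2.915 = 1.020.
z_β = 1.020 − 1.645 = -0.625.
Power = Φ(-0.625) = 0.266.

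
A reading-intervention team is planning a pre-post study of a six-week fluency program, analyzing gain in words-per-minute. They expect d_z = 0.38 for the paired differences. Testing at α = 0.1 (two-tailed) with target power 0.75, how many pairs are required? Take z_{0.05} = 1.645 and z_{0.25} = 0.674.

For a paired (one-sample on differences) test: n = ((z_{α/2} + z_β) / d)².
z_{α/2} + z_β = 1.645 + 0.674 = 2.319.
n = (2.319 / 0.38)² = 6.103² = 37.24.
Round up.

n = 38 pairs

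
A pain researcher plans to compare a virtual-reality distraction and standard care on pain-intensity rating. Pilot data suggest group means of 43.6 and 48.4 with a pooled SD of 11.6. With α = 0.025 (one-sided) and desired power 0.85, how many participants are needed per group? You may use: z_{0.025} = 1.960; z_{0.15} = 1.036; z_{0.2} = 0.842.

n = 105 per group

Cohen's d = |M₁ − M₂| / SD_pooled = |43.6 − 48.4| / 11.6 = 4.8 / 11.6 = 0.414.
For two independent groups with equal n: n = 2·((z_{α} + z_β) / d)².
z_{α} + z_β = 1.960 + 1.036 = 2.996.
n = 2 × (2.996 / 0.414)² = 2 × 7.237² = 2 × 52.37 = 104.7.
Round up to the next whole participant.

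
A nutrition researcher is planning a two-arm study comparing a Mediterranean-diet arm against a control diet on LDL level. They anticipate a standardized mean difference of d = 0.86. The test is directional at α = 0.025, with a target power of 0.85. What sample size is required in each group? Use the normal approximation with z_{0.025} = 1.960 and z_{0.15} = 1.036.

n = 25 per group

For two independent groups with equal n: n = 2·((z_{α} + z_β) / d)².
z_{α} + z_β = 1.960 + 1.036 = 2.996.
n = 2 × (2.996 / 0.86)² = 2 × 3.484² = 2 × 12.14 = 24.3.
Round up to the next whole participant.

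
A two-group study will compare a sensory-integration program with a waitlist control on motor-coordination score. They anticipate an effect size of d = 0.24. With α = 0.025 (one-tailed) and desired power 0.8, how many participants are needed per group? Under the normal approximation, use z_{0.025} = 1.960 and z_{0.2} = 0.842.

For two independent groups with equal n: n = 2·((z_{α} + z_β) / d)².
z_{α} + z_β = 1.960 + 0.842 = 2.802.
n = 2 × (2.802 / 0.24)² = 2 × 11.675² = 2 × 136.31 = 272.6.
Round up to the next whole participant.

n = 273 per group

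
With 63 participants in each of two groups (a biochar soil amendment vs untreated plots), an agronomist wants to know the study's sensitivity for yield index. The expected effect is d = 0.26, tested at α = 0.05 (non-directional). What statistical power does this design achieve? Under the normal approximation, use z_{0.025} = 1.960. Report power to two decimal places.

For two equal groups, power = Φ(d·√(n/2) − z_{α/2}).
d·√(n/2) = 0.26 × √(63/2) = 0.26 × 5.612 = 1.459.
z_β = 1.459 − 1.960 = -0.501.
Power = Φ(-0.501) = 0.308.

power ≈ 0.31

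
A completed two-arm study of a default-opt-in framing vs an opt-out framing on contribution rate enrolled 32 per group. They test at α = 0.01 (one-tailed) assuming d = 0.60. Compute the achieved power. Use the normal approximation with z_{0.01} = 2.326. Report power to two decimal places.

power ≈ 0.53

For two equal groups, power = Φ(d·√(n/2) − z_{α}).
d·√(n/2) = 0.60 × √(32/2) = 0.60 × 4.000 = 2.400.
z_β = 2.400 − 2.326 = 0.074.
Power = Φ(0.074) = 0.529.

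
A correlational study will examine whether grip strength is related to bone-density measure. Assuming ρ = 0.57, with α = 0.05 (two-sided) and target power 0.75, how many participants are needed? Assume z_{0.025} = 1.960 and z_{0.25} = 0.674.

Fisher's z: C = ½·ln((1+r)/(1−r)) = ½·ln(3.6512) = 0.6475.
n = ((z_{α/2} + z_β)/C)² + 3.
(1.960 + 0.674) / 0.6475 = 2.634 / 0.6475 = 4.068.
n = 4.068² + 3 = 16.55 + 3 = 19.5.
Round up.

n = 20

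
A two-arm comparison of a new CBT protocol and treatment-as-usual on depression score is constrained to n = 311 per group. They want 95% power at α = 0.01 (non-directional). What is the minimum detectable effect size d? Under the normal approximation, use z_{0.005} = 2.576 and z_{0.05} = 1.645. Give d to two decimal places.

d_min ≈ 0.34

For two independent groups of n = 311 each: d_min = (z_{α/2} + z_β)·√(2/n).
z-sum = 2.576 + 1.645 = 4.221.
d_min = 4.221 × √(2/311) = 4.221 × 0.0802 = 0.338.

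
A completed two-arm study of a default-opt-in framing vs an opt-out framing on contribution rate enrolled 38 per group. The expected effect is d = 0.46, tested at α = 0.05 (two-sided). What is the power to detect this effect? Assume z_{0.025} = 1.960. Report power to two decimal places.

For two equal groups, power = Φ(d·√(n/2) − z_{α/2}).
d·√(n/2) = 0.46 × √(38/2) = 0.46 × 4.359 = 2.005.
z_β = 2.005 − 1.960 = 0.045.
Power = Φ(0.045) = 0.518.

power ≈ 0.52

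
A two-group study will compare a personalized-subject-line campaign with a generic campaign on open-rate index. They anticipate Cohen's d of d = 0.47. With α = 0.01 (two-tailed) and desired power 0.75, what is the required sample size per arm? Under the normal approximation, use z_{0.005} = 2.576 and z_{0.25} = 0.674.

For two independent groups with equal n: n = 2·((z_{α/2} + z_β) / d)².
z_{α/2} + z_β = 2.576 + 0.674 = 3.250.
n = 2 × (3.250 / 0.47)² = 2 × 6.915² = 2 × 47.82 = 95.6.
Round up to the next whole participant.

n = 96 per group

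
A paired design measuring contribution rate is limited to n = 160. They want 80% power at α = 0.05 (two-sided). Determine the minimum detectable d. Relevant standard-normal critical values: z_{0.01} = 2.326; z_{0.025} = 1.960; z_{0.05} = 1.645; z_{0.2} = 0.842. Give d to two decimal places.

For a single sample (or paired design) of n = 160: d_min = (z_{α/2} + z_β)/√n.
z-sum = 1.960 + 0.842 = 2.802.
d_min = 2.802 / √160 = 2.802 / 12.649 = 0.222.

d_min ≈ 0.22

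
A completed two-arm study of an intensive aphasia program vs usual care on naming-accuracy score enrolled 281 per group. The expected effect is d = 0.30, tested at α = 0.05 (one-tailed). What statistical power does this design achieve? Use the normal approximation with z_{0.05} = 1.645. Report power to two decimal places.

For two equal groups, power = Φ(d·√(n/2) − z_{α}).
d·√(n/2) = 0.30 × √(281/2) = 0.30 × 11.853 = 3.556.
z_β = 3.556 − 1.645 = 1.911.
Power = Φ(1.911) = 0.972.

power ≈ 0.97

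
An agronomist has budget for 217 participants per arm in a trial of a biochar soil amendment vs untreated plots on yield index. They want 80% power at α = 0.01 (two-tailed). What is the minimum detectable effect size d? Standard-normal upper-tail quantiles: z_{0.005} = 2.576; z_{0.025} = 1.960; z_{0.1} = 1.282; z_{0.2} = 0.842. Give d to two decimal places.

d_min ≈ 0.33

For two independent groups of n = 217 each: d_min = (z_{α/2} + z_β)·√(2/n).
z-sum = 2.576 + 0.842 = 3.418.
d_min = 3.418 × √(2/217) = 3.418 × 0.0960 = 0.328.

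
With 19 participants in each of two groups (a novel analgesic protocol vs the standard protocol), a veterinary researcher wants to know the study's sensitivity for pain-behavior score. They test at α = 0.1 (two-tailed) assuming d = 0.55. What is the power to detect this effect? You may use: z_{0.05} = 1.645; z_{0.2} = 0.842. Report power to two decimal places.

For two equal groups, power = Φ(d·√(n/2) − z_{α/2}).
d·√(n/2) = 0.55 × √(19/2) = 0.55 × 3.082 = 1.695.
z_β = 1.695 − 1.645 = 0.050.
Power = Φ(0.050) = 0.520.

power ≈ 0.52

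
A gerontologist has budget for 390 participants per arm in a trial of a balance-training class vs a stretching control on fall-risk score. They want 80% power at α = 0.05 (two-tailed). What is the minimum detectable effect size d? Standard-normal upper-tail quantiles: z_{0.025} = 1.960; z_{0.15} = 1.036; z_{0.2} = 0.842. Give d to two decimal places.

For two independent groups of n = 390 each: d_min = (z_{α/2} + z_β)·√(2/n).
z-sum = 1.960 + 0.842 = 2.802.
d_min = 2.802 × √(2/390) = 2.802 × 0.0716 = 0.201.

d_min ≈ 0.20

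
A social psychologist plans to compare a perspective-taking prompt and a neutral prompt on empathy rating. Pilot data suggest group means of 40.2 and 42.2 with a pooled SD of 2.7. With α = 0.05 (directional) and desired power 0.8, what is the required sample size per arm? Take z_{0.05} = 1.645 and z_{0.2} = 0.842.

n = 23 per group

Cohen's d = |M₁ − M₂| / SD_pooled = |40.2 − 42.2| / 2.7 = 2.0 / 2.7 = 0.741.
For two independent groups with equal n: n = 2·((z_{α} + z_β) / d)².
z_{α} + z_β = 1.645 + 0.842 = 2.487.
n = 2 × (2.487 / 0.741)² = 2 × 3.356² = 2 × 11.26 = 22.5.
Round up to the next whole participant.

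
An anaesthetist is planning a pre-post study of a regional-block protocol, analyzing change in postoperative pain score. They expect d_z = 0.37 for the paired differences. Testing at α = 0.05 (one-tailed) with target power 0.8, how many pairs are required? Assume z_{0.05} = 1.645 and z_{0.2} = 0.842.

For a paired (one-sample on differences) test: n = ((z_{α} + z_β) / d)².
z_{α} + z_β = 1.645 + 0.842 = 2.487.
n = (2.487 / 0.37)² = 6.722² = 45.18.
Round up.

n = 46 pairs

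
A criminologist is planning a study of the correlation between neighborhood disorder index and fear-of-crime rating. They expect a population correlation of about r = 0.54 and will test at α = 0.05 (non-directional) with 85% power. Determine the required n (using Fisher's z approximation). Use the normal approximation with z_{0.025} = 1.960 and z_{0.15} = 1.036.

Fisher's z: C = ½·ln((1+r)/(1−r)) = ½·ln(3.3478) = 0.6042.
n = ((z_{α/2} + z_β)/C)² + 3.
(1.960 + 1.036) / 0.6042 = 2.996 / 0.6042 = 4.959.
n = 4.959² + 3 = 24.59 + 3 = 27.6.
Round up.

n = 28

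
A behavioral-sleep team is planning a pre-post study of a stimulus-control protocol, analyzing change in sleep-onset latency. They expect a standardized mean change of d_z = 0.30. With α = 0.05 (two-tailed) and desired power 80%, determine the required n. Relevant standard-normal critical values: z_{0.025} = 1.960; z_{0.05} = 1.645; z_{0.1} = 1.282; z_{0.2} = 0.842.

n = 88 pairs

For a paired (one-sample on differences) test: n = ((z_{α/2} + z_β) / d)².
z_{α/2} + z_β = 1.960 + 0.842 = 2.802.
n = (2.802 / 0.30)² = 9.340² = 87.24.
Round up.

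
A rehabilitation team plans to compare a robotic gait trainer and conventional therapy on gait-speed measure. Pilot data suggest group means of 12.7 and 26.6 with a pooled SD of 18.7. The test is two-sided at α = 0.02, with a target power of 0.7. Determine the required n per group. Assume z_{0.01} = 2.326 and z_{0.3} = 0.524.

n = 30 per group

Cohen's d = |M₁ − M₂| / SD_pooled = |12.7 − 26.6| / 18.7 = 13.9 / 18.7 = 0.743.
For two independent groups with equal n: n = 2·((z_{α/2} + z_β) / d)².
z_{α/2} + z_β = 2.326 + 0.524 = 2.850.
n = 2 × (2.850 / 0.743)² = 2 × 3.836² = 2 × 14.71 = 29.4.
Round up to the next whole participant.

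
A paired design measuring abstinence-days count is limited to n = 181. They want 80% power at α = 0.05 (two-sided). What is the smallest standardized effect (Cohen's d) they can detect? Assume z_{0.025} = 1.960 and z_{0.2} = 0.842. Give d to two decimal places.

d_min ≈ 0.21

For a single sample (or paired design) of n = 181: d_min = (z_{α/2} + z_β)/√n.
z-sum = 1.960 + 0.842 = 2.802.
d_min = 2.802 / √181 = 2.802 / 13.454 = 0.208.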